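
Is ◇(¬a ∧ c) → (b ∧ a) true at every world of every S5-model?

No, not valid

Tableau for the negation ¬(◇(¬a ∧ c) → (b ∧ a)):
1. ¬(◇(¬a ∧ c) → (b ∧ a)), w0
2. ◇(¬a ∧ c), w0
3. ¬(b ∧ a), w0
4. ¬a, w0
5. ¬a ∧ c, w1
6. ¬a, w1
7. c, w1
Accessibility: w0Rw0, w0Rw1, w1Rw0, w1Rw1
The negation has an open branch (countermodel exists).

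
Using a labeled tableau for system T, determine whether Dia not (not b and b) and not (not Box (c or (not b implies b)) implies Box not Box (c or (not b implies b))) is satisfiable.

1. Dia not (not b and b) and not (not Box (c or (not b implies b)) implies Box not Box (c or (not b implies b))), w0
2. Dia not (not b and b), w0   [and-rule on 1]
3. not (not Box (c or (not b implies b)) implies Box not Box (c or (not b implies b))), w0   [and-rule on 1]
4. not Box (c or (not b implies b)), w0   [neg-implies-rule on 3]
5. not Box not Box (c or (not b implies b)), w0   [neg-implies-rule on 3]
6. not (not b and b), w1   [Dia-rule on 2: fresh world w1, w0Rw1]
7. not b, w1   [neg-and-rule on 6 (branches; this branch)]
8. not (c or (not b implies b)), w2   [neg-Box-rule on 4: fresh world w2, w0Rw2]
9. not c, w2   [neg-or-rule on 8]
10. not (not b implies b), w2   [neg-or-rule on 8]
11. not b, w2   [neg-implies-rule on 10]
12. Box (c or (not b implies b)), w3   [neg-Box-rule on 5: fresh world w3, w0Rw3]
13. c or (not b implies b), w3   [Box-rule on 12 via w3Rw3]
14. not b implies b, w3   [or-rule on 13 (branches; this branch)]
15. b, w3   [implies-rule on 14 (branches; this branch)]
Accessibility: w0Rw0, w0Rw1, w0Rw2, w0Rw3, w1Rw1, w2Rw2, w3Rw3

Satisfiable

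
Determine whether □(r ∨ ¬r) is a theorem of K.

Tableau for the negation ¬□(r ∨ ¬r):
1. ¬□(r ∨ ¬r), u
2. ¬(r ∨ ¬r), v
3. ¬r, v
4. r, v
Accessibility: uRv
Branch closes: r and ¬r both at v.
All branches of the negation close; one closing branch shown above.

Valid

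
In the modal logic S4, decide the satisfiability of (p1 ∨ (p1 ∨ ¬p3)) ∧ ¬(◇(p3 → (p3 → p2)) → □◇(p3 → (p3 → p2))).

1. (p1 ∨ (p1 ∨ ¬p3)) ∧ ¬(◇(p3 → (p3 → p2)) → □◇(p3 → (p3 → p2))), 0
2. p1 ∨ (p1 ∨ ¬p3), 0   [∧-rule on 1]
3. ¬(◇(p3 → (p3 → p2)) → □◇(p3 → (p3 → p2))), 0   [∧-rule on 1]
4. ◇(p3 → (p3 → p2)), 0   [¬→-rule on 3]
5. ¬□◇(p3 → (p3 → p2)), 0   [¬→-rule on 3]
6. p1 ∨ ¬p3, 0   [∨-rule on 2 (branches; this branch)]
7. ¬p3, 0   [∨-rule on 6 (branches; this branch)]
8. p3 → (p3 → p2), 1   [◇-rule on 4: fresh world 1, 0R1]
9. p3 → p2, 1   [→-rule on 8 (branches; this branch)]
10. p2, 1   [→-rule on 9 (branches; this branch)]
11. ¬◇(p3 → (p3 → p2)), 2   [¬□-rule on 5: fresh world 2, 0R2]
12. ¬(p3 → (p3 → p2)), 2   [¬◇-rule on 11 via 2R2]
13. p3, 2   [¬→-rule on 12]
14. ¬(p3 → p2), 2   [¬→-rule on 12]
15. ¬p2, 2   [¬→-rule on 14]
Accessibility: 0R0, 0R1, 0R2, 1R1, 2R2

Satisfiable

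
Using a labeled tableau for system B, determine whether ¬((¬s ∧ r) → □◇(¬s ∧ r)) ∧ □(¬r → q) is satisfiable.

Unsatisfiable (every branch closes)

1. ¬((¬s ∧ r) → □◇(¬s ∧ r)) ∧ □(¬r → q), 0
2. ¬((¬s ∧ r) → □◇(¬s ∧ r)), 0   [∧-rule on 1]
3. □(¬r → q), 0   [∧-rule on 1]
4. ¬s ∧ r, 0   [¬→-rule on 2]
5. ¬□◇(¬s ∧ r), 0   [¬→-rule on 2]
6. ¬s, 0   [∧-rule on 4]
7. r, 0   [∧-rule on 4]
8. ¬r → q, 0   [□-rule on 3 via 0R0]
9. q, 0   [→-rule on 8 (branches; this branch)]
10. ¬◇(¬s ∧ r), 1   [¬□-rule on 5: fresh world 1, 0R1]
11. ¬r → q, 1   [□-rule on 3 via 0R1]
12. ¬(¬s ∧ r), 0   [¬◇-rule on 10 via 1R0]
13. ¬(¬s ∧ r), 1   [¬◇-rule on 10 via 1R1]
14. q, 1   [→-rule on 11 (branches; this branch)]
15. ¬r, 0   [¬∧-rule on 12 (branches; this branch)]
Accessibility: 0R0, 0R1, 1R0, 1R1
Branch closes: r and ¬r both at 0.
All branches of the tableau close; one closing branch shown above.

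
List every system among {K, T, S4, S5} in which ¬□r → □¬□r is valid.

S5

S5-tableau for the negation ¬(¬□r → □¬□r):
1. ¬(¬□r → □¬□r), w0
2. ¬□r, w0   [¬→-rule on 1]
3. ¬□¬□r, w0   [¬→-rule on 1]
4. ¬r, w1   [¬□-rule on 2: fresh world w1, w0Rw1]
5. □r, w2   [¬□-rule on 3: fresh world w2, w0Rw2]
6. r, w0   [□-rule on 5 via w2Rw0]
7. r, w1   [□-rule on 5 via w2Rw1]
Accessibility: w0Rw0, w0Rw1, w0Rw2, w1Rw0, w1Rw1, w1Rw2, w2Rw0, w2Rw1, w2Rw2
Branch closes: r and ¬r both at w1.
Every branch closes (one shown): valid in S5.
S4-tableau for the negation ¬(¬□r → □¬□r):
1. ¬(¬□r → □¬□r), w0
2. ¬□r, w0   [¬→-rule on 1]
3. ¬□¬□r, w0   [¬→-rule on 1]
4. ¬r, w1   [¬□-rule on 2: fresh world w1, w0Rw1]
5. □r, w2   [¬□-rule on 3: fresh world w2, w0Rw2]
6. r, w2   [□-rule on 5 via w2Rw2]
Accessibility: w0Rw0, w0Rw1, w0Rw2, w1Rw1, w2Rw2
Complete open branch: countermodel on an S4-frame, so not valid in S4, nor in K, T (the same frame is also a K-frame and a T-frame).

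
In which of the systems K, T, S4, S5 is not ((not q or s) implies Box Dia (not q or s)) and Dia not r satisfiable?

S5-tableau for the formula:
1. not ((not q or s) implies Box Dia (not q or s)) and Dia not r, 0
2. not ((not q or s) implies Box Dia (not q or s)), 0   [and-rule on 1]
3. Dia not r, 0   [and-rule on 1]
4. not q or s, 0   [neg-implies-rule on 2]
5. not Box Dia (not q or s), 0   [neg-implies-rule on 2]
6. s, 0   [or-rule on 4 (branches; this branch)]
7. not r, 1   [Dia-rule on 3: fresh world 1, 0R1]
8. not Dia (not q or s), 2   [neg-Box-rule on 5: fresh world 2, 0R2]
9. not (not q or s), 0   [neg-Dia-rule on 8 via 2R0]
10. q, 0   [neg-or-rule on 9]
11. not s, 0   [neg-or-rule on 9]
Accessibility: 0R0, 0R1, 0R2, 1R0, 1R1, 1R2, 2R0, 2R1, 2R2
Branch closes: s and not s both at 0.
Every branch closes (one shown): unsatisfiable in S5.
S4-tableau for the formula:
1. not ((not q or s) implies Box Dia (not q or s)) and Dia not r, 0
2. not ((not q or s) implies Box Dia (not q or s)), 0   [and-rule on 1]
3. Dia not r, 0   [and-rule on 1]
4. not q or s, 0   [neg-implies-rule on 2]
5. not Box Dia (not q or s), 0   [neg-implies-rule on 2]
6. s, 0   [or-rule on 4 (branches; this branch)]
7. not r, 1   [Dia-rule on 3: fresh world 1, 0R1]
8. not Dia (not q or s), 2   [neg-Box-rule on 5: fresh world 2, 0R2]
9. not (not q or s), 2   [neg-Dia-rule on 8 via 2R2]
10. q, 2   [neg-or-rule on 9]
11. not s, 2   [neg-or-rule on 9]
Accessibility: 0R0, 0R1, 0R2, 1R1, 2R2
Complete open branch: satisfiable in S4, hence also in K, T (this S4-model is also a K-model and a T-model).

K, T, S4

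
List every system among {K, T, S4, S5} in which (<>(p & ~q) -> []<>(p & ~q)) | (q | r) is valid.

S5-tableau for the negation ~((<>(p & ~q) -> []<>(p & ~q)) | (q | r)):
1. ~((<>(p & ~q) -> []<>(p & ~q)) | (q | r)), 0
2. ~(<>(p & ~q) -> []<>(p & ~q)), 0
3. ~(q | r), 0
4. <>(p & ~q), 0
5. ~[]<>(p & ~q), 0
6. ~q, 0
7. ~r, 0
8. p & ~q, 1
9. p, 1
10. ~q, 1
11. ~<>(p & ~q), 2
12. ~(p & ~q), 0
13. ~(p & ~q), 1
14. ~(p & ~q), 2
15. ~p, 0
16. q, 1
Accessibility: 0R0, 0R1, 0R2, 1R0, 1R1, 1R2, 2R0, 2R1, 2R2
Branch closes: q and ~q both at 1.
Every branch closes (one shown): valid in S5.
S4-tableau for the negation ~((<>(p & ~q) -> []<>(p & ~q)) | (q | r)):
1. ~((<>(p & ~q) -> []<>(p & ~q)) | (q | r)), 0
2. ~(<>(p & ~q) -> []<>(p & ~q)), 0
3. ~(q | r), 0
4. <>(p & ~q), 0
5. ~[]<>(p & ~q), 0
6. ~q, 0
7. ~r, 0
8. p & ~q, 1
9. p, 1
10. ~q, 1
11. ~<>(p & ~q), 2
12. ~(p & ~q), 2
13. q, 2
Accessibility: 0R0, 0R1, 0R2, 1R1, 2R2
Complete open branch: countermodel on an S4-frame, so not valid in S4, nor in K, T (the same frame is also a K-frame and a T-frame).

S5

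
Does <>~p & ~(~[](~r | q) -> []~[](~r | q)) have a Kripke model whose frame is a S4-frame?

1. <>~p & ~(~[](~r | q) -> []~[](~r | q)), u
2. <>~p, u
3. ~(~[](~r | q) -> []~[](~r | q)), u
4. ~[](~r | q), u
5. ~[]~[](~r | q), u
6. ~p, v
7. ~(~r | q), w
8. r, w
9. ~q, w
10. [](~r | q), x
11. ~r | q, x
12. q, x
Accessibility: uRu, uRv, uRw, uRx, vRv, wRw, xRx

Satisfiable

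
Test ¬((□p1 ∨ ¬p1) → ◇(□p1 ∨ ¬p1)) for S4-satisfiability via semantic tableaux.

1. ¬((□p1 ∨ ¬p1) → ◇(□p1 ∨ ¬p1)), w0
2. □p1 ∨ ¬p1, w0   [¬→-rule on 1]
3. ¬◇(□p1 ∨ ¬p1), w0   [¬→-rule on 1]
4. ¬(□p1 ∨ ¬p1), w0   [¬◇-rule on 3 via w0Rw0]
5. ¬□p1, w0   [¬∨-rule on 4]
6. p1, w0   [¬∨-rule on 4]
7. □p1, w0   [∨-rule on 2 (branches; this branch)]
8. ¬p1, w1   [¬□-rule on 5: fresh world w1, w0Rw1]
9. ¬(□p1 ∨ ¬p1), w1   [¬◇-rule on 3 via w0Rw1]
10. ¬□p1, w1   [¬∨-rule on 9]
11. p1, w1   [¬∨-rule on 9]
Accessibility: w0Rw0, w0Rw1, w1Rw1
Branch closes: p1 and ¬p1 both at w1.
All branches of the tableau close; one closing branch shown above.

Unsatisfiable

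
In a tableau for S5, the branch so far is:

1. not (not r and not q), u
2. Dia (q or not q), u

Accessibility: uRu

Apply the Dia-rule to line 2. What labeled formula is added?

a fresh world v with uRv, and q or not q at v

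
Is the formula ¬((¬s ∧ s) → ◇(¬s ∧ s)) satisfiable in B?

1. ¬((¬s ∧ s) → ◇(¬s ∧ s)), w0
2. ¬s ∧ s, w0
3. ¬◇(¬s ∧ s), w0
4. ¬s, w0
5. s, w0
Accessibility: w0Rw0
Branch closes: s and ¬s both at w0.
(One branch shown.) All branches close.

Unsatisfiable (every branch closes)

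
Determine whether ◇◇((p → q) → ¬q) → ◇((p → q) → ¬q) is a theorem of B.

Invalid (countermodel exists)

Tableau for the negation ¬(◇◇((p → q) → ¬q) → ◇((p → q) → ¬q)):
1. ¬(◇◇((p → q) → ¬q) → ◇((p → q) → ¬q)), 0
2. ◇◇((p → q) → ¬q), 0
3. ¬◇((p → q) → ¬q), 0
4. ¬((p → q) → ¬q), 0
5. p → q, 0
6. q, 0
7. ◇((p → q) → ¬q), 1
8. ¬((p → q) → ¬q), 1
9. p → q, 1
10. q, 1
11. (p → q) → ¬q, 2
12. ¬q, 2
Accessibility: 0R0, 0R1, 1R0, 1R1, 1R2, 2R1, 2R2
The negation has an open branch (countermodel exists).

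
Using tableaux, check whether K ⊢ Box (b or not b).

Tableau for the negation not Box (b or not b):
1. not Box (b or not b), 0
2. not (b or not b), 1
3. not b, 1
4. b, 1
Accessibility: 0R1
Branch closes: b and not b both at 1.
Every branch of the negation's tableau closes; the branch above is one of them.

Valid in K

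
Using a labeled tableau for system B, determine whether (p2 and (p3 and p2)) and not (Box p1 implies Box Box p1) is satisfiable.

Yes, satisfiable

1. (p2 and (p3 and p2)) and not (Box p1 implies Box Box p1), w0
2. p2 and (p3 and p2), w0
3. not (Box p1 implies Box Box p1), w0
4. p2, w0
5. p3 and p2, w0
6. Box p1, w0
7. not Box Box p1, w0
8. p3, w0
9. p1, w0
10. not Box p1, w1
11. p1, w1
12. not p1, w2
Accessibility: w0Rw0, w0Rw1, w1Rw0, w1Rw1, w1Rw2, w2Rw1, w2Rw2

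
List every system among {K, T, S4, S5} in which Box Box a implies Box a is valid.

K-tableau for the negation not (Box Box a implies Box a):
1. not (Box Box a implies Box a), u
2. Box Box a, u
3. not Box a, u
4. not a, v
5. Box a, v
Accessibility: uRv
Complete open branch: countermodel on a K-frame, so not valid in K.
T-tableau for the negation not (Box Box a implies Box a):
1. not (Box Box a implies Box a), u
2. Box Box a, u
3. not Box a, u
4. Box a, u
5. a, u
6. not a, v
7. Box a, v
8. a, v
Accessibility: uRu, uRv, vRv
Branch closes: a and not a both at v.
Every branch closes (one shown): valid in T, hence also in S4, S5 (every theorem of T is a theorem of S4 and S5).

T, S4, S5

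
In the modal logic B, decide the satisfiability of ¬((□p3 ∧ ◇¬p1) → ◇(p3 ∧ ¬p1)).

Unsatisfiable

1. ¬((□p3 ∧ ◇¬p1) → ◇(p3 ∧ ¬p1)), w0
2. □p3 ∧ ◇¬p1, w0
3. ¬◇(p3 ∧ ¬p1), w0
4. □p3, w0
5. ◇¬p1, w0
6. ¬(p3 ∧ ¬p1), w0
7. p3, w0
8. p1, w0
9. ¬p1, w1
10. ¬(p3 ∧ ¬p1), w1
11. p3, w1
12. p1, w1
Accessibility: w0Rw0, w0Rw1, w1Rw0, w1Rw1
Branch closes: p1 and ¬p1 both at w1.
(One branch shown.) All branches close.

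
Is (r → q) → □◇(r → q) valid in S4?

No, not valid

Tableau for the negation ¬((r → q) → □◇(r → q)):
1. ¬((r → q) → □◇(r → q)), u
2. r → q, u
3. ¬□◇(r → q), u
4. q, u
5. ¬◇(r → q), v
6. ¬(r → q), v
7. r, v
8. ¬q, v
Accessibility: uRu, uRv, vRv
The negation has an open branch (countermodel exists).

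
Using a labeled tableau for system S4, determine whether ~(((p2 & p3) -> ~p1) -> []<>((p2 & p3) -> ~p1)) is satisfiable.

Satisfiable

1. ~(((p2 & p3) -> ~p1) -> []<>((p2 & p3) -> ~p1)), w0
2. (p2 & p3) -> ~p1, w0   [~->-rule on 1]
3. ~[]<>((p2 & p3) -> ~p1), w0   [~->-rule on 1]
4. ~p1, w0   [->-rule on 2 (branches; this branch)]
5. ~<>((p2 & p3) -> ~p1), w1   [~[]-rule on 3: fresh world w1, w0Rw1]
6. ~((p2 & p3) -> ~p1), w1   [~<>-rule on 5 via w1Rw1]
7. p2 & p3, w1   [~->-rule on 6]
8. p1, w1   [~->-rule on 6]
9. p2, w1   [&-rule on 7]
10. p3, w1   [&-rule on 7]
Accessibility: w0Rw0, w0Rw1, w1Rw1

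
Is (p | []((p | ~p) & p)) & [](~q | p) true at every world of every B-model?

No, not valid

Tableau for the negation ~((p | []((p | ~p) & p)) & [](~q | p)):
1. ~((p | []((p | ~p) & p)) & [](~q | p)), w0
2. ~[](~q | p), w0
3. ~(~q | p), w1
4. q, w1
5. ~p, w1
Accessibility: w0Rw0, w0Rw1, w1Rw0, w1Rw1
The negation has an open branch (countermodel exists).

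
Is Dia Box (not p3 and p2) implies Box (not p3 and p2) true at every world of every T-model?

Tableau for the negation not (Dia Box (not p3 and p2) implies Box (not p3 and p2)):
1. not (Dia Box (not p3 and p2) implies Box (not p3 and p2)), w0
2. Dia Box (not p3 and p2), w0   [neg-implies-rule on 1]
3. not Box (not p3 and p2), w0   [neg-implies-rule on 1]
4. Box (not p3 and p2), w1   [Dia-rule on 2: fresh world w1, w0Rw1]
5. not p3 and p2, w1   [Box-rule on 4 via w1Rw1]
6. not p3, w1   [and-rule on 5]
7. p2, w1   [and-rule on 5]
8. not (not p3 and p2), w2   [neg-Box-rule on 3: fresh world w2, w0Rw2]
9. not p2, w2   [neg-and-rule on 8 (branches; this branch)]
Accessibility: w0Rw0, w0Rw1, w0Rw2, w1Rw1, w2Rw2
The negation has an open branch (countermodel exists).

Invalid (countermodel exists)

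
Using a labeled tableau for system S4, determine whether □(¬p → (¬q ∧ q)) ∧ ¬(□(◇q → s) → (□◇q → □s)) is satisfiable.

Unsatisfiable

1. □(¬p → (¬q ∧ q)) ∧ ¬(□(◇q → s) → (□◇q → □s)), 0
2. □(¬p → (¬q ∧ q)), 0   [∧-rule on 1]
3. ¬(□(◇q → s) → (□◇q → □s)), 0   [∧-rule on 1]
4. □(◇q → s), 0   [¬→-rule on 3]
5. ¬(□◇q → □s), 0   [¬→-rule on 3]
6. □◇q, 0   [¬→-rule on 5]
7. ¬□s, 0   [¬→-rule on 5]
8. ¬p → (¬q ∧ q), 0   [□-rule on 2 via 0R0]
9. ◇q → s, 0   [□-rule on 4 via 0R0]
10. ◇q, 0   [□-rule on 6 via 0R0]
11. p, 0   [→-rule on 8 (branches; this branch)]
12. s, 0   [→-rule on 9 (branches; this branch)]
13. ¬s, 1   [¬□-rule on 7: fresh world 1, 0R1]
14. ¬p → (¬q ∧ q), 1   [□-rule on 2 via 0R1]
15. ◇q → s, 1   [□-rule on 4 via 0R1]
16. ◇q, 1   [□-rule on 6 via 0R1]
17. p, 1   [→-rule on 14 (branches; this branch)]
18. ¬◇q, 1   [→-rule on 15 (branches; this branch)]
19. ¬q, 1   [¬◇-rule on 18 via 1R1]
20. q, 2   [◇-rule on 10: fresh world 2, 0R2]
21. ¬p → (¬q ∧ q), 2   [□-rule on 2 via 0R2]
22. ◇q → s, 2   [□-rule on 4 via 0R2]
23. ◇q, 2   [□-rule on 6 via 0R2]
24. p, 2   [→-rule on 21 (branches; this branch)]
25. s, 2   [→-rule on 22 (branches; this branch)]
26. q, 3   [◇-rule on 16: fresh world 3, 1R3]
27. ¬p → (¬q ∧ q), 3   [□-rule on 2 via 0R3]
28. ◇q → s, 3   [□-rule on 4 via 0R3]
29. ◇q, 3   [□-rule on 6 via 0R3]
30. ¬q, 3   [¬◇-rule on 18 via 1R3]
Accessibility: 0R0, 0R1, 0R2, 0R3, 1R1, 1R3, 2R2, 3R3
Branch closes: q and ¬q both at 3.
Every branch closes; the branch above is one of them.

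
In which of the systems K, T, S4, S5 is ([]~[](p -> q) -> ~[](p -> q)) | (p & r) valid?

T-tableau for the negation ~(([]~[](p -> q) -> ~[](p -> q)) | (p & r)):
1. ~(([]~[](p -> q) -> ~[](p -> q)) | (p & r)), u
2. ~([]~[](p -> q) -> ~[](p -> q)), u
3. ~(p & r), u
4. []~[](p -> q), u
5. [](p -> q), u
6. ~[](p -> q), u
7. p -> q, u
8. ~r, u
9. q, u
10. ~(p -> q), v
11. p, v
12. ~q, v
13. ~[](p -> q), v
14. p -> q, v
15. q, v
Accessibility: uRu, uRv, vRv
Branch closes: q and ~q both at v.
Every branch closes (one shown): valid in T, hence also in S4, S5 (every theorem of T is a theorem of S4 and S5).
K-tableau for the negation ~(([]~[](p -> q) -> ~[](p -> q)) | (p & r)):
1. ~(([]~[](p -> q) -> ~[](p -> q)) | (p & r)), u
2. ~([]~[](p -> q) -> ~[](p -> q)), u
3. ~(p & r), u
4. []~[](p -> q), u
5. [](p -> q), u
6. ~r, u
Complete open branch: countermodel on a K-frame, so not valid in K.

T, S4, S5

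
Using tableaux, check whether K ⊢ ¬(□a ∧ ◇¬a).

Tableau for the negation □a ∧ ◇¬a:
1. □a ∧ ◇¬a, u
2. □a, u   [∧-rule on 1]
3. ◇¬a, u   [∧-rule on 1]
4. ¬a, v   [◇-rule on 3: fresh world v, uRv]
5. a, v   [□-rule on 2 via uRv]
Accessibility: uRv
Branch closes: a and ¬a both at v.
Every branch of the negation's tableau closes; the branch above is one of them.

Valid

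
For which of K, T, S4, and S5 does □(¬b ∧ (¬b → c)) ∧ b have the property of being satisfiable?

K-tableau for the formula:
1. □(¬b ∧ (¬b → c)) ∧ b, 0
2. □(¬b ∧ (¬b → c)), 0
3. b, 0
Complete open branch: satisfiable in K.
T-tableau for the formula:
1. □(¬b ∧ (¬b → c)) ∧ b, 0
2. □(¬b ∧ (¬b → c)), 0
3. b, 0
4. ¬b ∧ (¬b → c), 0
5. ¬b, 0
6. ¬b → c, 0
Accessibility: 0R0
Branch closes: b and ¬b both at 0.
Every branch closes (one shown): unsatisfiable in T, hence also in S4, S5 (every S4/S5-frame is a T-frame).

K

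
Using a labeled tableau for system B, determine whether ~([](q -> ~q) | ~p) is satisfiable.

1. ~([](q -> ~q) | ~p), w0
2. ~[](q -> ~q), w0   [~|-rule on 1]
3. p, w0   [~|-rule on 1]
4. ~(q -> ~q), w1   [~[]-rule on 2: fresh world w1, w0Rw1]
5. q, w1   [~->-rule on 4]
Accessibility: w0Rw0, w0Rw1, w1Rw0, w1Rw1

Satisfiable (open branch found)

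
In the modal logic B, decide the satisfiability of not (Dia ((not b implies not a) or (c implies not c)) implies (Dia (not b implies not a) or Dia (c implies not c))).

No, unsatisfiable

1. not (Dia ((not b implies not a) or (c implies not c)) implies (Dia (not b implies not a) or Dia (c implies not c))), 0
2. Dia ((not b implies not a) or (c implies not c)), 0   [neg-implies-rule on 1]
3. not (Dia (not b implies not a) or Dia (c implies not c)), 0   [neg-implies-rule on 1]
4. not Dia (not b implies not a), 0   [neg-or-rule on 3]
5. not Dia (c implies not c), 0   [neg-or-rule on 3]
6. not (not b implies not a), 0   [neg-Dia-rule on 4 via 0R0]
7. not b, 0   [neg-implies-rule on 6]
8. a, 0   [neg-implies-rule on 6]
9. not (c implies not c), 0   [neg-Dia-rule on 5 via 0R0]
10. c, 0   [neg-implies-rule on 9]
11. (not b implies not a) or (c implies not c), 1   [Dia-rule on 2: fresh world 1, 0R1]
12. not (not b implies not a), 1   [neg-Dia-rule on 4 via 0R1]
13. not b, 1   [neg-implies-rule on 12]
14. a, 1   [neg-implies-rule on 12]
15. not (c implies not c), 1   [neg-Dia-rule on 5 via 0R1]
16. c, 1   [neg-implies-rule on 15]
17. c implies not c, 1   [or-rule on 11 (branches; this branch)]
18. not c, 1   [implies-rule on 17 (branches; this branch)]
Accessibility: 0R0, 0R1, 1R0, 1R1
Branch closes: c and not c both at 1.
(One branch shown.) All branches close.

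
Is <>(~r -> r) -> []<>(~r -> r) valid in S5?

Tableau for the negation ~(<>(~r -> r) -> []<>(~r -> r)):
1. ~(<>(~r -> r) -> []<>(~r -> r)), u
2. <>(~r -> r), u   [~->-rule on 1]
3. ~[]<>(~r -> r), u   [~->-rule on 1]
4. ~r -> r, v   [<>-rule on 2: fresh world v, uRv]
5. r, v   [->-rule on 4 (branches; this branch)]
6. ~<>(~r -> r), w   [~[]-rule on 3: fresh world w, uRw]
7. ~(~r -> r), u   [~<>-rule on 6 via wRu]
8. ~r, u   [~->-rule on 7]
9. ~(~r -> r), v   [~<>-rule on 6 via wRv]
10. ~r, v   [~->-rule on 9]
Accessibility: uRu, uRv, uRw, vRu, vRv, vRw, wRu, wRv, wRw
Branch closes: r and ~r both at v.
All branches of the negation close; one closing branch shown above.

Valid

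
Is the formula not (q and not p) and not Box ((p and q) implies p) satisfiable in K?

Unsatisfiable

1. not (q and not p) and not Box ((p and q) implies p), 0
2. not (q and not p), 0   [and-rule on 1]
3. not Box ((p and q) implies p), 0   [and-rule on 1]
4. p, 0   [neg-and-rule on 2 (branches; this branch)]
5. not ((p and q) implies p), 1   [neg-Box-rule on 3: fresh world 1, 0R1]
6. p and q, 1   [neg-implies-rule on 5]
7. not p, 1   [neg-implies-rule on 5]
8. p, 1   [and-rule on 6]
9. q, 1   [and-rule on 6]
Accessibility: 0R1
Branch closes: p and not p both at 1.
(One branch shown.) All branches close.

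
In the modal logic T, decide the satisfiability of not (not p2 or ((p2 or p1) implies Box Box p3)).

Satisfiable (open branch found)

1. not (not p2 or ((p2 or p1) implies Box Box p3)), 0
2. p2, 0
3. not ((p2 or p1) implies Box Box p3), 0
4. p2 or p1, 0
5. not Box Box p3, 0
6. p1, 0
7. not Box p3, 1
8. not p3, 2
Accessibility: 0R0, 0R1, 1R1, 1R2, 2R2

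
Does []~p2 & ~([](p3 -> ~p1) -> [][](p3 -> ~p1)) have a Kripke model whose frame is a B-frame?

1. []~p2 & ~([](p3 -> ~p1) -> [][](p3 -> ~p1)), w0
2. []~p2, w0
3. ~([](p3 -> ~p1) -> [][](p3 -> ~p1)), w0
4. [](p3 -> ~p1), w0
5. ~[][](p3 -> ~p1), w0
6. ~p2, w0
7. p3 -> ~p1, w0
8. ~p1, w0
9. ~[](p3 -> ~p1), w1
10. ~p2, w1
11. p3 -> ~p1, w1
12. ~p1, w1
13. ~(p3 -> ~p1), w2
14. p3, w2
15. p1, w2
Accessibility: w0Rw0, w0Rw1, w1Rw0, w1Rw1, w1Rw2, w2Rw1, w2Rw2

Satisfiable (open branch found)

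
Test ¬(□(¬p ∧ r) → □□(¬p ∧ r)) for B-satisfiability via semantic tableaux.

Yes, satisfiable

1. ¬(□(¬p ∧ r) → □□(¬p ∧ r)), 0
2. □(¬p ∧ r), 0
3. ¬□□(¬p ∧ r), 0
4. ¬p ∧ r, 0
5. ¬p, 0
6. r, 0
7. ¬□(¬p ∧ r), 1
8. ¬p ∧ r, 1
9. ¬p, 1
10. r, 1
11. ¬(¬p ∧ r), 2
12. ¬r, 2
Accessibility: 0R0, 0R1, 1R0, 1R1, 1R2, 2R1, 2R2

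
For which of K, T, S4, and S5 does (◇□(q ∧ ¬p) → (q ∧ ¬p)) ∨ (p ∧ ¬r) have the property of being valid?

S5

S4-tableau for the negation ¬((◇□(q ∧ ¬p) → (q ∧ ¬p)) ∨ (p ∧ ¬r)):
1. ¬((◇□(q ∧ ¬p) → (q ∧ ¬p)) ∨ (p ∧ ¬r)), 0
2. ¬(◇□(q ∧ ¬p) → (q ∧ ¬p)), 0
3. ¬(p ∧ ¬r), 0
4. ◇□(q ∧ ¬p), 0
5. ¬(q ∧ ¬p), 0
6. r, 0
7. p, 0
8. □(q ∧ ¬p), 1
9. q ∧ ¬p, 1
10. q, 1
11. ¬p, 1
Accessibility: 0R0, 0R1, 1R1
Complete open branch: countermodel on an S4-frame, so not valid in S4, nor in K, T (the same frame is also a K-frame and a T-frame).
S5-tableau for the negation ¬((◇□(q ∧ ¬p) → (q ∧ ¬p)) ∨ (p ∧ ¬r)):
1. ¬((◇□(q ∧ ¬p) → (q ∧ ¬p)) ∨ (p ∧ ¬r)), 0
2. ¬(◇□(q ∧ ¬p) → (q ∧ ¬p)), 0
3. ¬(p ∧ ¬r), 0
4. ◇□(q ∧ ¬p), 0
5. ¬(q ∧ ¬p), 0
6. r, 0
7. p, 0
8. □(q ∧ ¬p), 1
9. q ∧ ¬p, 0
10. q, 0
11. ¬p, 0
Accessibility: 0R0, 0R1, 1R0, 1R1
Branch closes: p and ¬p both at 0.
Every branch closes (one shown): valid in S5.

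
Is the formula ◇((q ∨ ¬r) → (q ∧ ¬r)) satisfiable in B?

1. ◇((q ∨ ¬r) → (q ∧ ¬r)), u
2. (q ∨ ¬r) → (q ∧ ¬r), v
3. q ∧ ¬r, v
4. q, v
5. ¬r, v
Accessibility: uRu, uRv, vRu, vRv

Satisfiable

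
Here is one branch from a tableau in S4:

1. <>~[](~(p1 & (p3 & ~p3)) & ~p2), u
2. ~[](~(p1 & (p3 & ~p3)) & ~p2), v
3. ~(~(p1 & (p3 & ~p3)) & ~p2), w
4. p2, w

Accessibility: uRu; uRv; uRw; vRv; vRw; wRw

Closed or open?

There is no literal clash: for every atom and world, at most one sign appears.

Open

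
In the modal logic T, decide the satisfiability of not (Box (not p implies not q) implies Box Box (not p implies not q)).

Satisfiable

1. not (Box (not p implies not q) implies Box Box (not p implies not q)), u
2. Box (not p implies not q), u
3. not Box Box (not p implies not q), u
4. not p implies not q, u
5. not q, u
6. not Box (not p implies not q), v
7. not p implies not q, v
8. not q, v
9. not (not p implies not q), w
10. not p, w
11. q, w
Accessibility: uRu, uRv, vRv, vRw, wRw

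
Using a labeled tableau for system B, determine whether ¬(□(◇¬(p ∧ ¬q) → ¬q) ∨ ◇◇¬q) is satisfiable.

Satisfiable (open branch found)

1. ¬(□(◇¬(p ∧ ¬q) → ¬q) ∨ ◇◇¬q), u
2. ¬□(◇¬(p ∧ ¬q) → ¬q), u
3. ¬◇◇¬q, u
4. ¬◇¬q, u
5. q, u
6. ¬(◇¬(p ∧ ¬q) → ¬q), v
7. ◇¬(p ∧ ¬q), v
8. q, v
9. ¬◇¬q, v
10. ¬(p ∧ ¬q), w
11. q, w
Accessibility: uRu, uRv, vRu, vRv, vRw, wRv, wRw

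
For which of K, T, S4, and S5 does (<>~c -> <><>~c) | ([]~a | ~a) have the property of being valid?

K-tableau for the negation ~((<>~c -> <><>~c) | ([]~a | ~a)):
1. ~((<>~c -> <><>~c) | ([]~a | ~a)), 0
2. ~(<>~c -> <><>~c), 0
3. ~([]~a | ~a), 0
4. <>~c, 0
5. ~<><>~c, 0
6. ~[]~a, 0
7. a, 0
8. ~c, 1
9. ~<>~c, 1
10. a, 2
11. ~<>~c, 2
Accessibility: 0R1, 0R2
Complete open branch: countermodel on a K-frame, so not valid in K.
T-tableau for the negation ~((<>~c -> <><>~c) | ([]~a | ~a)):
1. ~((<>~c -> <><>~c) | ([]~a | ~a)), 0
2. ~(<>~c -> <><>~c), 0
3. ~([]~a | ~a), 0
4. <>~c, 0
5. ~<><>~c, 0
6. ~[]~a, 0
7. a, 0
8. ~<>~c, 0
9. c, 0
10. ~c, 1
11. ~<>~c, 1
12. c, 1
Accessibility: 0R0, 0R1, 1R1
Branch closes: c and ~c both at 1.
Every branch closes (one shown): valid in T, hence also in S4, S5 (every theorem of T is a theorem of S4 and S5).

T, S4, S5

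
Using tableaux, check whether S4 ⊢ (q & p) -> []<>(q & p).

Not valid

Tableau for the negation ~((q & p) -> []<>(q & p)):
1. ~((q & p) -> []<>(q & p)), 0
2. q & p, 0   [~->-rule on 1]
3. ~[]<>(q & p), 0   [~->-rule on 1]
4. q, 0   [&-rule on 2]
5. p, 0   [&-rule on 2]
6. ~<>(q & p), 1   [~[]-rule on 3: fresh world 1, 0R1]
7. ~(q & p), 1   [~<>-rule on 6 via 1R1]
8. ~p, 1   [~&-rule on 7 (branches; this branch)]
Accessibility: 0R0, 0R1, 1R1
The negation has an open branch (countermodel exists).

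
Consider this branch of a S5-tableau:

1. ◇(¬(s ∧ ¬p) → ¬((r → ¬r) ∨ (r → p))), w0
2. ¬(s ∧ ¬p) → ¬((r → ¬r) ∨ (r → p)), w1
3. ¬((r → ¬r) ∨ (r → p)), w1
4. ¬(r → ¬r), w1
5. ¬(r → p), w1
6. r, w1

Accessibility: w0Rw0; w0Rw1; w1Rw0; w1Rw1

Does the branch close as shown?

Not closed

No world carries both an atom and its negation.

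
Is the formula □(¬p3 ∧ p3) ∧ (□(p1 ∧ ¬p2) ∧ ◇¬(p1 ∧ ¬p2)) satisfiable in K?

Unsatisfiable

1. □(¬p3 ∧ p3) ∧ (□(p1 ∧ ¬p2) ∧ ◇¬(p1 ∧ ¬p2)), u
2. □(¬p3 ∧ p3), u   [∧-rule on 1]
3. □(p1 ∧ ¬p2) ∧ ◇¬(p1 ∧ ¬p2), u   [∧-rule on 1]
4. □(p1 ∧ ¬p2), u   [∧-rule on 3]
5. ◇¬(p1 ∧ ¬p2), u   [∧-rule on 3]
6. ¬(p1 ∧ ¬p2), v   [◇-rule on 5: fresh world v, uRv]
7. ¬p3 ∧ p3, v   [□-rule on 2 via uRv]
8. ¬p3, v   [∧-rule on 7]
9. p3, v   [∧-rule on 7]
Accessibility: uRv
Branch closes: p3 and ¬p3 both at v.
Every branch closes; the branch above is one of them.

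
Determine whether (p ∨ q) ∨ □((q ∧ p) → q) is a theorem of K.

Yes, valid

Tableau for the negation ¬((p ∨ q) ∨ □((q ∧ p) → q)):
1. ¬((p ∨ q) ∨ □((q ∧ p) → q)), u
2. ¬(p ∨ q), u
3. ¬□((q ∧ p) → q), u
4. ¬p, u
5. ¬q, u
6. ¬((q ∧ p) → q), v
7. q ∧ p, v
8. ¬q, v
9. q, v
10. p, v
Accessibility: uRv
Branch closes: q and ¬q both at v.
All branches of the negation close; one closing branch shown above.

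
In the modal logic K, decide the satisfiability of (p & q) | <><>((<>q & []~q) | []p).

Yes, satisfiable

1. (p & q) | <><>((<>q & []~q) | []p), u
2. <><>((<>q & []~q) | []p), u
3. <>((<>q & []~q) | []p), v
4. (<>q & []~q) | []p, w
5. []p, w
Accessibility: uRv, vRw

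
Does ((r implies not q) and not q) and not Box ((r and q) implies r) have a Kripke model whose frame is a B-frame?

1. ((r implies not q) and not q) and not Box ((r and q) implies r), 0
2. (r implies not q) and not q, 0
3. not Box ((r and q) implies r), 0
4. r implies not q, 0
5. not q, 0
6. not ((r and q) implies r), 1
7. r and q, 1
8. not r, 1
9. r, 1
10. q, 1
Accessibility: 0R0, 0R1, 1R0, 1R1
Branch closes: r and not r both at 1.
All branches of the tableau close; one closing branch shown above.

Unsatisfiable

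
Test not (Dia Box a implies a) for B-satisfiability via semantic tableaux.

Unsatisfiable

1. not (Dia Box a implies a), w0
2. Dia Box a, w0
3. not a, w0
4. Box a, w1
5. a, w0
Accessibility: w0Rw0, w0Rw1, w1Rw0, w1Rw1
Branch closes: a and not a both at w0.
All branches of the tableau close; one closing branch shown above.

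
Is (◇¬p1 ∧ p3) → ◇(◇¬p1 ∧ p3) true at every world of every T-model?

Valid in T

Tableau for the negation ¬((◇¬p1 ∧ p3) → ◇(◇¬p1 ∧ p3)):
1. ¬((◇¬p1 ∧ p3) → ◇(◇¬p1 ∧ p3)), w0
2. ◇¬p1 ∧ p3, w0   [¬→-rule on 1]
3. ¬◇(◇¬p1 ∧ p3), w0   [¬→-rule on 1]
4. ◇¬p1, w0   [∧-rule on 2]
5. p3, w0   [∧-rule on 2]
6. ¬(◇¬p1 ∧ p3), w0   [¬◇-rule on 3 via w0Rw0]
7. ¬◇¬p1, w0   [¬∧-rule on 6 (branches; this branch)]
8. p1, w0   [¬◇-rule on 7 via w0Rw0]
9. ¬p1, w1   [◇-rule on 4: fresh world w1, w0Rw1]
10. ¬(◇¬p1 ∧ p3), w1   [¬◇-rule on 3 via w0Rw1]
11. p1, w1   [¬◇-rule on 7 via w0Rw1]
Accessibility: w0Rw0, w0Rw1, w1Rw1
Branch closes: p1 and ¬p1 both at w1.
All branches of the negation close; one closing branch shown above.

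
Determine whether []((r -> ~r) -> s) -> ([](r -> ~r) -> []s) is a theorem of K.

Valid

Tableau for the negation ~([]((r -> ~r) -> s) -> ([](r -> ~r) -> []s)):
1. ~([]((r -> ~r) -> s) -> ([](r -> ~r) -> []s)), w0
2. []((r -> ~r) -> s), w0
3. ~([](r -> ~r) -> []s), w0
4. [](r -> ~r), w0
5. ~[]s, w0
6. ~s, w1
7. (r -> ~r) -> s, w1
8. r -> ~r, w1
9. ~(r -> ~r), w1
10. r, w1
11. ~r, w1
Accessibility: w0Rw1
Branch closes: r and ~r both at w1.
All branches of the negation close; one closing branch shown above.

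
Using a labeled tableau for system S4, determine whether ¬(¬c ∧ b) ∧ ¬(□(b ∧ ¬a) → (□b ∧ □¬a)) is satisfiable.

1. ¬(¬c ∧ b) ∧ ¬(□(b ∧ ¬a) → (□b ∧ □¬a)), w0
2. ¬(¬c ∧ b), w0
3. ¬(□(b ∧ ¬a) → (□b ∧ □¬a)), w0
4. □(b ∧ ¬a), w0
5. ¬(□b ∧ □¬a), w0
6. b ∧ ¬a, w0
7. b, w0
8. ¬a, w0
9. c, w0
10. ¬□¬a, w0
11. a, w1
12. b ∧ ¬a, w1
13. b, w1
14. ¬a, w1
Accessibility: w0Rw0, w0Rw1, w1Rw1
Branch closes: a and ¬a both at w1.
All branches of the tableau close; one closing branch shown above.

No, unsatisfiable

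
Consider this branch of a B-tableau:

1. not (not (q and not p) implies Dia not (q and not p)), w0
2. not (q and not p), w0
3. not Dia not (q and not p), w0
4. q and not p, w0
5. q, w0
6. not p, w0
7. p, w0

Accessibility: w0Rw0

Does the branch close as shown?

Closed

Both p and not p appear at w0.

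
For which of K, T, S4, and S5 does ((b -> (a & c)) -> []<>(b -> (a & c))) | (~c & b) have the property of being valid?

S4-tableau for the negation ~(((b -> (a & c)) -> []<>(b -> (a & c))) | (~c & b)):
1. ~(((b -> (a & c)) -> []<>(b -> (a & c))) | (~c & b)), u
2. ~((b -> (a & c)) -> []<>(b -> (a & c))), u
3. ~(~c & b), u
4. b -> (a & c), u
5. ~[]<>(b -> (a & c)), u
6. ~b, u
7. a & c, u
8. a, u
9. c, u
10. ~<>(b -> (a & c)), v
11. ~(b -> (a & c)), v
12. b, v
13. ~(a & c), v
14. ~c, v
Accessibility: uRu, uRv, vRv
Complete open branch: countermodel on an S4-frame, so not valid in S4, nor in K, T (the same frame is also a K-frame and a T-frame).
S5-tableau for the negation ~(((b -> (a & c)) -> []<>(b -> (a & c))) | (~c & b)):
1. ~(((b -> (a & c)) -> []<>(b -> (a & c))) | (~c & b)), u
2. ~((b -> (a & c)) -> []<>(b -> (a & c))), u
3. ~(~c & b), u
4. b -> (a & c), u
5. ~[]<>(b -> (a & c)), u
6. c, u
7. a & c, u
8. a, u
9. ~<>(b -> (a & c)), v
10. ~(b -> (a & c)), u
11. b, u
12. ~(a & c), u
13. ~(b -> (a & c)), v
14. b, v
15. ~(a & c), v
16. ~c, u
Accessibility: uRu, uRv, vRu, vRv
Branch closes: c and ~c both at u.
Every branch closes (one shown): valid in S5.

S5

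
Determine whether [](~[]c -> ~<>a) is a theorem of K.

Tableau for the negation ~[](~[]c -> ~<>a):
1. ~[](~[]c -> ~<>a), u
2. ~(~[]c -> ~<>a), v
3. ~[]c, v
4. <>a, v
5. ~c, w
6. a, x
Accessibility: uRv, vRw, vRx
The negation has an open branch (countermodel exists).

Not valid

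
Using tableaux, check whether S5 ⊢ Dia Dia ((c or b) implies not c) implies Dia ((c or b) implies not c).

Yes, valid

Tableau for the negation not (Dia Dia ((c or b) implies not c) implies Dia ((c or b) implies not c)):
1. not (Dia Dia ((c or b) implies not c) implies Dia ((c or b) implies not c)), w0
2. Dia Dia ((c or b) implies not c), w0
3. not Dia ((c or b) implies not c), w0
4. not ((c or b) implies not c), w0
5. c or b, w0
6. c, w0
7. b, w0
8. Dia ((c or b) implies not c), w1
9. not ((c or b) implies not c), w1
10. c or b, w1
11. c, w1
12. b, w1
13. (c or b) implies not c, w2
14. not ((c or b) implies not c), w2
15. c or b, w2
16. c, w2
17. not (c or b), w2
18. not c, w2
19. not b, w2
Accessibility: w0Rw0, w0Rw1, w0Rw2, w1Rw0, w1Rw1, w1Rw2, w2Rw0, w2Rw1, w2Rw2
Branch closes: c and not c both at w2.
Every branch of the negation's tableau closes; the branch above is one of them.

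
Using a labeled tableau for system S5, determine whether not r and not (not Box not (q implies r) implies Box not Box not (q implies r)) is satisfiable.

Unsatisfiable (every branch closes)

1. not r and not (not Box not (q implies r) implies Box not Box not (q implies r)), u
2. not r, u
3. not (not Box not (q implies r) implies Box not Box not (q implies r)), u
4. not Box not (q implies r), u
5. not Box not Box not (q implies r), u
6. q implies r, v
7. r, v
8. Box not (q implies r), w
9. not (q implies r), u
10. q, u
11. not (q implies r), v
12. q, v
13. not r, v
Accessibility: uRu, uRv, uRw, vRu, vRv, vRw, wRu, wRv, wRw
Branch closes: r and not r both at v.
(One branch shown.) All branches close.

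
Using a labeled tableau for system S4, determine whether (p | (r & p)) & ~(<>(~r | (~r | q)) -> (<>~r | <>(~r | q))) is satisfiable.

1. (p | (r & p)) & ~(<>(~r | (~r | q)) -> (<>~r | <>(~r | q))), w0
2. p | (r & p), w0
3. ~(<>(~r | (~r | q)) -> (<>~r | <>(~r | q))), w0
4. <>(~r | (~r | q)), w0
5. ~(<>~r | <>(~r | q)), w0
6. ~<>~r, w0
7. ~<>(~r | q), w0
8. r, w0
9. ~(~r | q), w0
10. ~q, w0
11. r & p, w0
12. p, w0
13. ~r | (~r | q), w1
14. r, w1
15. ~(~r | q), w1
16. ~q, w1
17. ~r | q, w1
18. q, w1
Accessibility: w0Rw0, w0Rw1, w1Rw1
Branch closes: q and ~q both at w1.
(One branch shown.) All branches close.

Unsatisfiable (every branch closes)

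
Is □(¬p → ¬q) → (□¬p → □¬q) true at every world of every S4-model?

Yes, valid

Tableau for the negation ¬(□(¬p → ¬q) → (□¬p → □¬q)):
1. ¬(□(¬p → ¬q) → (□¬p → □¬q)), w0
2. □(¬p → ¬q), w0
3. ¬(□¬p → □¬q), w0
4. □¬p, w0
5. ¬□¬q, w0
6. ¬p → ¬q, w0
7. ¬p, w0
8. ¬q, w0
9. q, w1
10. ¬p → ¬q, w1
11. ¬p, w1
12. ¬q, w1
Accessibility: w0Rw0, w0Rw1, w1Rw1
Branch closes: q and ¬q both at w1.
Every branch of the negation's tableau closes; the branch above is one of them.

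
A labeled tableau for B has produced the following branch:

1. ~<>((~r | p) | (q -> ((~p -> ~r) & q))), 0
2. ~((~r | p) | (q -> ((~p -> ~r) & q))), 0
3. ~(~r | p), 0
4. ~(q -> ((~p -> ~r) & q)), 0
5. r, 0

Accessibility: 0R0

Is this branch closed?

There is no literal clash: for every atom and world, at most one sign appears.

Open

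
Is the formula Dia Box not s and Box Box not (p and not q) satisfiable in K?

Yes, satisfiable

1. Dia Box not s and Box Box not (p and not q), 0
2. Dia Box not s, 0   [and-rule on 1]
3. Box Box not (p and not q), 0   [and-rule on 1]
4. Box not s, 1   [Dia-rule on 2: fresh world 1, 0R1]
5. Box not (p and not q), 1   [Box-rule on 3 via 0R1]
Accessibility: 0R1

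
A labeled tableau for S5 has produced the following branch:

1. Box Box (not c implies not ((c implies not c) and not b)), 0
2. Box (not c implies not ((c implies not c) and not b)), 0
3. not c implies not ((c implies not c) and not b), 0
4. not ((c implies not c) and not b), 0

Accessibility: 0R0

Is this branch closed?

No atom appears with both signs at the same world.

No, open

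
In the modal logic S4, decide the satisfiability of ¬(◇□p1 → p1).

Yes, satisfiable

1. ¬(◇□p1 → p1), w0
2. ◇□p1, w0
3. ¬p1, w0
4. □p1, w1
5. p1, w1
Accessibility: w0Rw0, w0Rw1, w1Rw1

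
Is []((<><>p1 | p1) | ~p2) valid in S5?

No, not valid

Tableau for the negation ~[]((<><>p1 | p1) | ~p2):
1. ~[]((<><>p1 | p1) | ~p2), u
2. ~((<><>p1 | p1) | ~p2), v
3. ~(<><>p1 | p1), v
4. p2, v
5. ~<><>p1, v
6. ~p1, v
7. ~<>p1, u
8. ~<>p1, v
9. ~p1, u
Accessibility: uRu, uRv, vRu, vRv
The negation has an open branch (countermodel exists).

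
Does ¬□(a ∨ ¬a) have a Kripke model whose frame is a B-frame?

1. ¬□(a ∨ ¬a), 0
2. ¬(a ∨ ¬a), 1
3. ¬a, 1
4. a, 1
Accessibility: 0R0, 0R1, 1R0, 1R1
Branch closes: a and ¬a both at 1.
Every branch closes; the branch above is one of them.

Unsatisfiable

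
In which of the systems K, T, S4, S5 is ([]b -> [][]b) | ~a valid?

S4, S5

S4-tableau for the negation ~(([]b -> [][]b) | ~a):
1. ~(([]b -> [][]b) | ~a), w0
2. ~([]b -> [][]b), w0   [~|-rule on 1]
3. a, w0   [~|-rule on 1]
4. []b, w0   [~->-rule on 2]
5. ~[][]b, w0   [~->-rule on 2]
6. b, w0   [[]-rule on 4 via w0Rw0]
7. ~[]b, w1   [~[]-rule on 5: fresh world w1, w0Rw1]
8. b, w1   [[]-rule on 4 via w0Rw1]
9. ~b, w2   [~[]-rule on 7: fresh world w2, w1Rw2]
10. b, w2   [[]-rule on 4 via w0Rw2]
Accessibility: w0Rw0, w0Rw1, w0Rw2, w1Rw1, w1Rw2, w2Rw2
Branch closes: b and ~b both at w2.
Every branch closes (one shown): valid in S4, hence also in S5 (every theorem of S4 is a theorem of S5).
T-tableau for the negation ~(([]b -> [][]b) | ~a):
1. ~(([]b -> [][]b) | ~a), w0
2. ~([]b -> [][]b), w0   [~|-rule on 1]
3. a, w0   [~|-rule on 1]
4. []b, w0   [~->-rule on 2]
5. ~[][]b, w0   [~->-rule on 2]
6. b, w0   [[]-rule on 4 via w0Rw0]
7. ~[]b, w1   [~[]-rule on 5: fresh world w1, w0Rw1]
8. b, w1   [[]-rule on 4 via w0Rw1]
9. ~b, w2   [~[]-rule on 7: fresh world w2, w1Rw2]
Accessibility: w0Rw0, w0Rw1, w1Rw1, w1Rw2, w2Rw2
Complete open branch: countermodel on a T-frame, so not valid in T, nor in K (the same frame is also a K-frame).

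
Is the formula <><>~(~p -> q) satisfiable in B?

1. <><>~(~p -> q), u
2. <>~(~p -> q), v
3. ~(~p -> q), w
4. ~p, w
5. ~q, w
Accessibility: uRu, uRv, vRu, vRv, vRw, wRv, wRw

Satisfiable (open branch found)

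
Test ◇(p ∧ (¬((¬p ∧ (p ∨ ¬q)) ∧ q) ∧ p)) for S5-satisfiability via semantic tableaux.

Satisfiable (open branch found)

1. ◇(p ∧ (¬((¬p ∧ (p ∨ ¬q)) ∧ q) ∧ p)), w0
2. p ∧ (¬((¬p ∧ (p ∨ ¬q)) ∧ q) ∧ p), w1
3. p, w1
4. ¬((¬p ∧ (p ∨ ¬q)) ∧ q) ∧ p, w1
5. ¬((¬p ∧ (p ∨ ¬q)) ∧ q), w1
6. ¬q, w1
Accessibility: w0Rw0, w0Rw1, w1Rw0, w1Rw1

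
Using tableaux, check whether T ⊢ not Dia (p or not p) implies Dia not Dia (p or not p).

Tableau for the negation not (not Dia (p or not p) implies Dia not Dia (p or not p)):
1. not (not Dia (p or not p) implies Dia not Dia (p or not p)), u
2. not Dia (p or not p), u
3. not Dia not Dia (p or not p), u
4. not (p or not p), u
5. not p, u
6. p, u
Accessibility: uRu
Branch closes: p and not p both at u.
All branches of the negation close; one closing branch shown above.

Valid in T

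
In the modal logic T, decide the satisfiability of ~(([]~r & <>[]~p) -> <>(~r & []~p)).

1. ~(([]~r & <>[]~p) -> <>(~r & []~p)), w0
2. []~r & <>[]~p, w0
3. ~<>(~r & []~p), w0
4. []~r, w0
5. <>[]~p, w0
6. ~(~r & []~p), w0
7. ~r, w0
8. ~[]~p, w0
9. []~p, w1
10. ~(~r & []~p), w1
11. ~r, w1
12. ~p, w1
13. ~[]~p, w1
14. p, w2
15. ~(~r & []~p), w2
16. ~r, w2
17. ~[]~p, w2
18. p, w3
19. ~p, w3
Accessibility: w0Rw0, w0Rw1, w0Rw2, w1Rw1, w1Rw3, w2Rw2, w3Rw3
Branch closes: p and ~p both at w3.
(One branch shown.) All branches close.

No, unsatisfiable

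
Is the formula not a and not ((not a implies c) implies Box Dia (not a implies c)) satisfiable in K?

Satisfiable

1. not a and not ((not a implies c) implies Box Dia (not a implies c)), w0
2. not a, w0   [and-rule on 1]
3. not ((not a implies c) implies Box Dia (not a implies c)), w0   [and-rule on 1]
4. not a implies c, w0   [neg-implies-rule on 3]
5. not Box Dia (not a implies c), w0   [neg-implies-rule on 3]
6. c, w0   [implies-rule on 4 (branches; this branch)]
7. not Dia (not a implies c), w1   [neg-Box-rule on 5: fresh world w1, w0Rw1]
Accessibility: w0Rw1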